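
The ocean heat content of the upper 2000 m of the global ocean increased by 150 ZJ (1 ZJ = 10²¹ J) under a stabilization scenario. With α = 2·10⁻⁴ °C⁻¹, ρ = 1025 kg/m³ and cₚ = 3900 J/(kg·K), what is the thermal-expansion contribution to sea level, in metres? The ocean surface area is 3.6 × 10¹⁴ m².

Per unit area: Q = 150×10²¹ / (3.6×10¹⁴) ≈ 4.167×10⁸ J/m²
Δh = αQ/(ρcₚ) = 2×10⁻⁴ × 4.167×10⁸ / (1025 × 3900) ≈ 0.020848 m

0.0208 m of thermosteric rise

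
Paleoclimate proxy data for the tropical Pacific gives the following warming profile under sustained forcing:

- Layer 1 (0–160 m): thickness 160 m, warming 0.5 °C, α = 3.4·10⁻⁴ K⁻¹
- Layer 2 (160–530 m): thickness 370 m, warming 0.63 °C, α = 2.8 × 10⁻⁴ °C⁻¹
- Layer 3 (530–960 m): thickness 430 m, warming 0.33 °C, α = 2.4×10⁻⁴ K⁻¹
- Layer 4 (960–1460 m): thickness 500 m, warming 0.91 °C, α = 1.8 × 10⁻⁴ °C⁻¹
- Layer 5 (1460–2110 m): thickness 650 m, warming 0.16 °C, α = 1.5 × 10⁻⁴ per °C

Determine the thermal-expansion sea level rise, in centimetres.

0–160 m: 3.4×10⁻⁴ × 160 × 0.5 = 0.02720 m
0.63 × 2.8×10⁻⁴ × 370 = 0.065268 m
530–960 m: 430 × 0.33 × 2.4×10⁻⁴ = 0.034056 m
500 × 1.8×10⁻⁴ × 0.91 = 0.08190 m
Layer 5: 0.16 × 1.5×10⁻⁴ × 650 = 0.01560 m
Δh = 0.02720 + 0.065268 + 0.034056 + 0.08190 + 0.01560 = 0.224024 m ≈ 22.4 cm

22.4 cm of thermosteric rise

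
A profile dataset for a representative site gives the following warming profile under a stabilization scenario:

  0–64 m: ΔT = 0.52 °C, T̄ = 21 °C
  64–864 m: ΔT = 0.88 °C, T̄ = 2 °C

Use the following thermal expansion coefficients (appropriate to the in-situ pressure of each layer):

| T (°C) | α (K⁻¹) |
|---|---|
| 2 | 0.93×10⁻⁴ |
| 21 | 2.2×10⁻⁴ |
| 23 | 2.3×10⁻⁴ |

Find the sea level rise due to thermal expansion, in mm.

Layer 1 at 21 °C → α = 2.2×10⁻⁴ K⁻¹
Layer 2 at 2 °C → α = 0.93×10⁻⁴ K⁻¹
0–64 m: 0.52 × 64 × 2.2×10⁻⁴ = 0.0073216 m
Layer 2: 800 × 0.93×10⁻⁴ × 0.88 = 0.065472 m
Δh = 0.0073216 + 0.065472 = 0.0727936 m ≈ 73 mm

73 mm of thermosteric rise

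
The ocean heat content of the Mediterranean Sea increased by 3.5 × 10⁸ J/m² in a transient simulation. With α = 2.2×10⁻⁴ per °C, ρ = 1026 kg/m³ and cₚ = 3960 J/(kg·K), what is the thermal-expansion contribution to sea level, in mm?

Δh = αQ/(ρcₚ) = 2.2×10⁻⁴ × 3.5×10⁸ / (1026 × 3960) ≈ 0.018952 m

Δh = 19.0 mm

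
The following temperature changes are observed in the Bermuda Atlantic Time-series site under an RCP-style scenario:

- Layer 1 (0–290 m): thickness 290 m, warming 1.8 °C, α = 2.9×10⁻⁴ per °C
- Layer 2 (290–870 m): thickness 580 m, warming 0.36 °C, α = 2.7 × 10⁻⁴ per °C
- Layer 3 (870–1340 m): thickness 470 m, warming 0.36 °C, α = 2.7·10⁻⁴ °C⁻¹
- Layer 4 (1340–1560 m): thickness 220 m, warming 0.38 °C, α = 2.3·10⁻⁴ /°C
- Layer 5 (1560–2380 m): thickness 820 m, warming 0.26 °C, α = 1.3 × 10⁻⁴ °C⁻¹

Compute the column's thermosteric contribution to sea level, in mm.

2.9×10⁻⁴ × 290 × 1.8 = 0.15138 m
Layer 2: 0.36 × 2.7×10⁻⁴ × 580 = 0.056376 m
Layer 3: 470 × 2.7×10⁻⁴ × 0.36 = 0.045684 m
1340–1560 m: 220 × 0.38 × 2.3×10⁻⁴ = 0.019228 m
Layer 5: 820 × 1.3×10⁻⁴ × 0.26 = 0.027716 m
Δh = 0.15138 + 0.056376 + 0.045684 + 0.019228 + 0.027716 = 0.300384 m ≈ 300 mm

Δh = 300 mm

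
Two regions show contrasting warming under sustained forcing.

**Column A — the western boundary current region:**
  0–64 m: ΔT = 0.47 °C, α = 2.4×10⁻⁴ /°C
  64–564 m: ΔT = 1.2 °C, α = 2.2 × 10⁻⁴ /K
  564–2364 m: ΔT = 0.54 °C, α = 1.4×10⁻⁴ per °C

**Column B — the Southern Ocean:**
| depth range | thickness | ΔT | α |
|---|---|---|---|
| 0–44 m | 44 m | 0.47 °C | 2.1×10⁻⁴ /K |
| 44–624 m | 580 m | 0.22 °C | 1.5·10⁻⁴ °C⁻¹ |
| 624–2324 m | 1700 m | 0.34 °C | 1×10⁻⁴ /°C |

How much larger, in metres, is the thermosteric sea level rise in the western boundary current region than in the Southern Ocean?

A 0–64 m: 2.4×10⁻⁴ × 0.47 × 64 = 0.0072192 m
A Layer 2: 500 × 1.2 × 2.2×10⁻⁴ = 0.13200 m
A Layer 3: 0.54 × 1800 × 1.4×10⁻⁴ = 0.13608 m
A total: 0.2752992 m
B Layer 1: 44 × 2.1×10⁻⁴ × 0.47 = 0.0043428 m
B 44–624 m: 0.22 × 1.5×10⁻⁴ × 580 = 0.01914 m
B 624–2324 m: 0.34 × 1700 × 1×10⁻⁴ = 0.05780 m
B total: 0.0812828 m
Difference: 0.2752992 − 0.0812828 = 0.1940164 m

Δh_A − Δh_B ≈ 0.19 m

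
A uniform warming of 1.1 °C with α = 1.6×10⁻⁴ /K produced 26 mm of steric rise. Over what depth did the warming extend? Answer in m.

H = Δh/(αΔT) = 0.026 / (1.6×10⁻⁴ × 1.1) ≈ 147.7 m

H ≈ 150 m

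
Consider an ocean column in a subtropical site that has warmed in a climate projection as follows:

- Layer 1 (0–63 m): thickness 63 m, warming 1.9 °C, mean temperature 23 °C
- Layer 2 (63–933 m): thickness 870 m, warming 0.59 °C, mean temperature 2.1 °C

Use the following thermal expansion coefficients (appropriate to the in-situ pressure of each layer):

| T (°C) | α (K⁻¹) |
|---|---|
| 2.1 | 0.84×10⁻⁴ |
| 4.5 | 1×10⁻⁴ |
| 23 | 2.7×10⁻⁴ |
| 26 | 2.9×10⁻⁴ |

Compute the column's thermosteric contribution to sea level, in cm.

Layer 1 at 23 °C → α = 2.7×10⁻⁴ K⁻¹
Layer 2 at 2.1 °C → α = 0.84×10⁻⁴ K⁻¹
2.7×10⁻⁴ × 1.9 × 63 = 0.032319 m
63–933 m: 870 × 0.59 × 0.84×10⁻⁴ = 0.0431172 m
Δh = 0.032319 + 0.0431172 = 0.0754362 m ≈ 7.5 cm

7.5 cm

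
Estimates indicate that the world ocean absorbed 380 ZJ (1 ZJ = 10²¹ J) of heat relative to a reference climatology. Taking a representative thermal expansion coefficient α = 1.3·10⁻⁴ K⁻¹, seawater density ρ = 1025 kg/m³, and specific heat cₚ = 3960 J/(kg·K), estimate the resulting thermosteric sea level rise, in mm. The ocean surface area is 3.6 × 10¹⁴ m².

Per unit area: Q = 380×10²¹ / (3.6×10¹⁴) ≈ 1.056×10⁹ J/m²
Δh = αQ/(ρcₚ) = 1.3×10⁻⁴ × 1.056×10⁹ / (1025 × 3960) ≈ 0.033821 m

33.8 mm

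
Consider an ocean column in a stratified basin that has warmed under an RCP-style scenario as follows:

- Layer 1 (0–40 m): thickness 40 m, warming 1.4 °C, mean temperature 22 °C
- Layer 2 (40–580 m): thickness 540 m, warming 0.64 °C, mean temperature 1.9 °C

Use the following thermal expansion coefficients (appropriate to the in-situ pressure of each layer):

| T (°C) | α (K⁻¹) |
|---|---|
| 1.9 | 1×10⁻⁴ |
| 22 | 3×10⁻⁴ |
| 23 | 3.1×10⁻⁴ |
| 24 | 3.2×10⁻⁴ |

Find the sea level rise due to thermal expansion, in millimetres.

Δh ≈ 51 mm

Layer 1 at 22 °C → α = 3×10⁻⁴ K⁻¹
Layer 2 at 1.9 °C → α = 1×10⁻⁴ K⁻¹
40 × 3×10⁻⁴ × 1.4 = 0.01680 m
40–580 m: 1×10⁻⁴ × 540 × 0.64 = 0.03456 m
Δh = 0.01680 + 0.03456 = 0.05136 m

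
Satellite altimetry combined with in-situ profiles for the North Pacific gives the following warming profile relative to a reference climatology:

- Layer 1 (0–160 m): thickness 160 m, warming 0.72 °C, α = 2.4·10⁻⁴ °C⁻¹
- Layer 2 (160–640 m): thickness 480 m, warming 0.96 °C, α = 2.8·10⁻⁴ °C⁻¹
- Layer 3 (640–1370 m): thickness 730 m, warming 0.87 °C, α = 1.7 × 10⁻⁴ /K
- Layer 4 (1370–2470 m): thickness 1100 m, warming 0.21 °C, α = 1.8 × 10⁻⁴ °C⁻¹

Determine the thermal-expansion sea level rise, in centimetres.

about 30.6 cm

Layer 1: 160 × 0.72 × 2.4×10⁻⁴ = 0.027648 m
160–640 m: 0.96 × 480 × 2.8×10⁻⁴ = 0.129024 m
730 × 0.87 × 1.7×10⁻⁴ = 0.107967 m
1370–2470 m: 1.8×10⁻⁴ × 1100 × 0.21 = 0.04158 m
Δh = 0.027648 + 0.129024 + 0.107967 + 0.04158 = 0.306219 m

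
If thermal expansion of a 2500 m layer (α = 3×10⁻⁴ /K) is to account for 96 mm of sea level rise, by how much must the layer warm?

about 0.128 °C

ΔT = Δh/(αH) = 0.096 / (3×10⁻⁴ × 2500) = 0.1280 °C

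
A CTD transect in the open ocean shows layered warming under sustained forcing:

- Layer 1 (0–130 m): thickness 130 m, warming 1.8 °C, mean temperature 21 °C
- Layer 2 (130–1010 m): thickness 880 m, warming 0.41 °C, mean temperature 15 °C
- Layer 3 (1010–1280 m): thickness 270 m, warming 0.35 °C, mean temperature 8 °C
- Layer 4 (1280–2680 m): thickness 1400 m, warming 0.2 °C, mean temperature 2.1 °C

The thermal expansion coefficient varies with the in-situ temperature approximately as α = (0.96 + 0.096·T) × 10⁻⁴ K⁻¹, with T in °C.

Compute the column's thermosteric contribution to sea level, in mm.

Layer 1: α = (0.96 + 0.096×21)×10⁻⁴ = 2.976×10⁻⁴ K⁻¹
Layer 2: α = (0.96 + 0.096×15)×10⁻⁴ = 2.4×10⁻⁴ K⁻¹
Layer 3: α = (0.96 + 0.096×8)×10⁻⁴ = 1.728×10⁻⁴ K⁻¹
Layer 4: α = (0.96 + 0.096×2.1)×10⁻⁴ = 1.1616×10⁻⁴ K⁻¹
0–130 m: 1.8 × 130 × 2.976×10⁻⁴ = 0.0696384 m
Layer 2: 880 × 2.4×10⁻⁴ × 0.41 = 0.086592 m
1.728×10⁻⁴ × 0.35 × 270 = 0.0163296 m
1400 × 0.2 × 1.1616×10⁻⁴ = 0.0325248 m
Δh = 0.0696384 + 0.086592 + 0.0163296 + 0.0325248 = 0.2050848 m

205 mm of thermosteric rise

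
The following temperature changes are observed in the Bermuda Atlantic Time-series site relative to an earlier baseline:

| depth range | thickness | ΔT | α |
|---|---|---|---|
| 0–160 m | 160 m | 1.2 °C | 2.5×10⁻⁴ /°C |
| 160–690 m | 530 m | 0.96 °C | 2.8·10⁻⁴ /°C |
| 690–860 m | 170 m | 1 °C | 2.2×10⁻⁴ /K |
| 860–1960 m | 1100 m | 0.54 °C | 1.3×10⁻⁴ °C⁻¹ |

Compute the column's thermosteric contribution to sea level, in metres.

0–160 m: 1.2 × 160 × 2.5×10⁻⁴ = 0.04800 m
Layer 2: 0.96 × 2.8×10⁻⁴ × 530 = 0.142464 m
170 × 1 × 2.2×10⁻⁴ = 0.03740 m
1100 × 1.3×10⁻⁴ × 0.54 = 0.07722 m
Δh = 0.04800 + 0.142464 + 0.03740 + 0.07722 = 0.305084 m

Δh = 0.305 m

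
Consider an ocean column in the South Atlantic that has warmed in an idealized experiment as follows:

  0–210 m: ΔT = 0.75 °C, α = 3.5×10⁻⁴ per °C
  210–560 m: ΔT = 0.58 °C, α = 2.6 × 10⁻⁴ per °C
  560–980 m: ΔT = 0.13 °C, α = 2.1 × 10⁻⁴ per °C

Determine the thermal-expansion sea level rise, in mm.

119 mm of thermosteric rise

0–210 m: 0.75 × 3.5×10⁻⁴ × 210 = 0.055125 m
Layer 2: 2.6×10⁻⁴ × 350 × 0.58 = 0.05278 m
Layer 3: 0.13 × 2.1×10⁻⁴ × 420 = 0.011466 m
Δh = 0.055125 + 0.05278 + 0.011466 = 0.119371 m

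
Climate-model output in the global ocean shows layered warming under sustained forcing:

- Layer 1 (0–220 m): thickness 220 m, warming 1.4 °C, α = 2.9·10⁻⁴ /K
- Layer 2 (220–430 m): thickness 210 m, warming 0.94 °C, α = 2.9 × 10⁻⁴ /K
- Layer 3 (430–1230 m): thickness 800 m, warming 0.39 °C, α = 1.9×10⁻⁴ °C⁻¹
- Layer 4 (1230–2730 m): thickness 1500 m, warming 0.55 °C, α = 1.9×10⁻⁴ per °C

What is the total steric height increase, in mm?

Δh = 363 mm

Layer 1: 220 × 1.4 × 2.9×10⁻⁴ = 0.08932 m
210 × 0.94 × 2.9×10⁻⁴ = 0.057246 m
Layer 3: 0.39 × 1.9×10⁻⁴ × 800 = 0.05928 m
1230–2730 m: 0.55 × 1.9×10⁻⁴ × 1500 = 0.15675 m
Δh = 0.08932 + 0.057246 + 0.05928 + 0.15675 = 0.362596 m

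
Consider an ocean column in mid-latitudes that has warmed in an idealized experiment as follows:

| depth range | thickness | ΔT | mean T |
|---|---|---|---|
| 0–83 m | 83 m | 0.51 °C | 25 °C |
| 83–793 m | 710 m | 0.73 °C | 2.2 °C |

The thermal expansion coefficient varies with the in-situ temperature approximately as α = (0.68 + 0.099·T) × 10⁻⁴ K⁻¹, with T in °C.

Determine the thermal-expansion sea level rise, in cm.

Layer 1: α = (0.68 + 0.099×25)×10⁻⁴ = 3.155×10⁻⁴ K⁻¹
Layer 2: α = (0.68 + 0.099×2.2)×10⁻⁴ = 0.8978×10⁻⁴ K⁻¹
3.155×10⁻⁴ × 0.51 × 83 = 0.013355115 m
0.73 × 710 × 0.8978×10⁻⁴ = 0.046532974 m
Δh = 0.013355115 + 0.046532974 = 0.059888089 m

5.99 cm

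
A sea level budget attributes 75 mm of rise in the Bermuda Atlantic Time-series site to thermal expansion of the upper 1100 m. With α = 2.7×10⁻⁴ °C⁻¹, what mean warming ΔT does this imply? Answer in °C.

about 0.25 °C

ΔT = Δh/(αH) = 0.075 / (2.7×10⁻⁴ × 1100) ≈ 0.2525 °C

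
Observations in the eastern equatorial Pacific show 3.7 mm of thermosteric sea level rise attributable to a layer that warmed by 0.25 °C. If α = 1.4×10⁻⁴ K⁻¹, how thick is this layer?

H ≈ 110 m

H = Δh/(αΔT) = 0.0037 / (1.4×10⁻⁴ × 0.25) ≈ 105.7 m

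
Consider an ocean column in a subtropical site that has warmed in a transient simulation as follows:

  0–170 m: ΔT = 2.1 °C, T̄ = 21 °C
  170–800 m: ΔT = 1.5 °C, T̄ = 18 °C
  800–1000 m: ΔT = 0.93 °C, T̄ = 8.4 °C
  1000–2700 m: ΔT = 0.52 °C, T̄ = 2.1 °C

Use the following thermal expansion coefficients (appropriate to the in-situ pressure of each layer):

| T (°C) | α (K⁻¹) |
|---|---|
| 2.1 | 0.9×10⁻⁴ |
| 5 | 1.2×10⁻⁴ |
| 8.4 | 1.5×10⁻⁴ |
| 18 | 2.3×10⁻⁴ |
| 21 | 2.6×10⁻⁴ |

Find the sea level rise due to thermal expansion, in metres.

Layer 1 at 21 °C → α = 2.6×10⁻⁴ K⁻¹
Layer 2 at 18 °C → α = 2.3×10⁻⁴ K⁻¹
Layer 3 at 8.4 °C → α = 1.5×10⁻⁴ K⁻¹
Layer 4 at 2.1 °C → α = 0.9×10⁻⁴ K⁻¹
0–170 m: 170 × 2.6×10⁻⁴ × 2.1 = 0.09282 m
1.5 × 630 × 2.3×10⁻⁴ = 0.21735 m
Layer 3: 0.93 × 200 × 1.5×10⁻⁴ = 0.02790 m
0.52 × 0.9×10⁻⁴ × 1700 = 0.07956 m
Δh = 0.09282 + 0.21735 + 0.02790 + 0.07956 = 0.41763 m ≈ 0.418 m

Δh = 0.418 m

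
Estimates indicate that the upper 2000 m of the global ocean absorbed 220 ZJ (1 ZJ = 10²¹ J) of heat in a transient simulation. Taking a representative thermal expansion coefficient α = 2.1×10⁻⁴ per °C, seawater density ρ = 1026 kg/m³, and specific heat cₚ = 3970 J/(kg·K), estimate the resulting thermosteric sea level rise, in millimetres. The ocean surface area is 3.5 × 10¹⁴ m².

Per unit area: Q = 220×10²¹ / (3.5×10¹⁴) ≈ 6.286×10⁸ J/m²
Δh = αQ/(ρcₚ) = 2.1×10⁻⁴ × 6.286×10⁸ / (1026 × 3970) ≈ 0.032408 m

Δh = 32.4 mm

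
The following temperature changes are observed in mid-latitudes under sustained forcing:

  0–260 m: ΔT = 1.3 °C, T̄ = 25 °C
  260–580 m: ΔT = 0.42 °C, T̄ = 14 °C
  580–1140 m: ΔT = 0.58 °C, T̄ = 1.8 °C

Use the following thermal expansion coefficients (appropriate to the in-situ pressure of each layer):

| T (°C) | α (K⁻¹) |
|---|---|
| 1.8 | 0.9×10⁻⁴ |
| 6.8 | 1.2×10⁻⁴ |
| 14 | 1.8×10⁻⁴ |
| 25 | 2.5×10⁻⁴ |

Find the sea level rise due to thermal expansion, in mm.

138 mm of thermosteric rise

Layer 1 at 25 °C → α = 2.5×10⁻⁴ K⁻¹
Layer 2 at 14 °C → α = 1.8×10⁻⁴ K⁻¹
Layer 3 at 1.8 °C → α = 0.9×10⁻⁴ K⁻¹
Layer 1: 1.3 × 260 × 2.5×10⁻⁴ = 0.08450 m
Layer 2: 320 × 1.8×10⁻⁴ × 0.42 = 0.024192 m
Layer 3: 0.58 × 560 × 0.9×10⁻⁴ = 0.029232 m
Δh = 0.08450 + 0.024192 + 0.029232 = 0.137924 m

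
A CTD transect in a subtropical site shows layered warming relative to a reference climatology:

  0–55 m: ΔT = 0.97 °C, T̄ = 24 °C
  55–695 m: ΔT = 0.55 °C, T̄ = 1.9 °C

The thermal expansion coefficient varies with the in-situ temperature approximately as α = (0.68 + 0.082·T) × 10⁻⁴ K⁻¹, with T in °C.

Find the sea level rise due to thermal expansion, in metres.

Layer 1: α = (0.68 + 0.082×24)×10⁻⁴ = 2.648×10⁻⁴ K⁻¹
Layer 2: α = (0.68 + 0.082×1.9)×10⁻⁴ = 0.8358×10⁻⁴ K⁻¹
2.648×10⁻⁴ × 55 × 0.97 = 0.01412708 m
0.8358×10⁻⁴ × 0.55 × 640 = 0.02942016 m
Δh = 0.01412708 + 0.02942016 = 0.04354724 m

0.0435 m of thermosteric rise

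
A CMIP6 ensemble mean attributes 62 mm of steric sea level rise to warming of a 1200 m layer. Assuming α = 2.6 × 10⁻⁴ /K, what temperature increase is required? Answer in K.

0.20 K

ΔT = Δh/(αH) = 0.062 / (2.6×10⁻⁴ × 1200) ≈ 0.1987 K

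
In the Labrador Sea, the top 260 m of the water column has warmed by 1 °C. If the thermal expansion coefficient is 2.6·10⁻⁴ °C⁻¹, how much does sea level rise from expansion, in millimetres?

Δh ≈ 67.6 mm

Δh = αΔT·H = 2.6×10⁻⁴ × 1 × 260 = 0.06760 m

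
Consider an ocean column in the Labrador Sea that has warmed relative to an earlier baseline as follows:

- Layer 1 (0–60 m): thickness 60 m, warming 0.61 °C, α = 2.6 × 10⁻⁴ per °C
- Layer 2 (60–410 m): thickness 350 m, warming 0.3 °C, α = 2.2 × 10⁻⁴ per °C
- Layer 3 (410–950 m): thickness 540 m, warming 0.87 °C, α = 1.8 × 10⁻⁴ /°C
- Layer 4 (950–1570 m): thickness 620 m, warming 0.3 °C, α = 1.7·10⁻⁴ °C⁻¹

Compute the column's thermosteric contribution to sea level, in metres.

Δh ≈ 0.149 m

0–60 m: 60 × 0.61 × 2.6×10⁻⁴ = 0.009516 m
60–410 m: 0.3 × 2.2×10⁻⁴ × 350 = 0.02310 m
0.87 × 1.8×10⁻⁴ × 540 = 0.084564 m
0.3 × 1.7×10⁻⁴ × 620 = 0.03162 m
Δh = 0.009516 + 0.02310 + 0.084564 + 0.03162 = 0.14880 m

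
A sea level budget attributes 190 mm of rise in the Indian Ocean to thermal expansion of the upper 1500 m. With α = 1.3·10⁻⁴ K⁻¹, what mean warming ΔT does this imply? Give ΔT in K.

ΔT = Δh/(αH) = 0.19 / (1.3×10⁻⁴ × 1500) ≈ 0.9744 K

ΔT ≈ 0.97 K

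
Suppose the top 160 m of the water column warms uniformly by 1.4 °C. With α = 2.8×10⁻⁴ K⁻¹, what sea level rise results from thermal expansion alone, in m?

Δh = αΔT·H = 2.8×10⁻⁴ × 1.4 × 160 = 0.06272 m

Δh ≈ 0.0627 m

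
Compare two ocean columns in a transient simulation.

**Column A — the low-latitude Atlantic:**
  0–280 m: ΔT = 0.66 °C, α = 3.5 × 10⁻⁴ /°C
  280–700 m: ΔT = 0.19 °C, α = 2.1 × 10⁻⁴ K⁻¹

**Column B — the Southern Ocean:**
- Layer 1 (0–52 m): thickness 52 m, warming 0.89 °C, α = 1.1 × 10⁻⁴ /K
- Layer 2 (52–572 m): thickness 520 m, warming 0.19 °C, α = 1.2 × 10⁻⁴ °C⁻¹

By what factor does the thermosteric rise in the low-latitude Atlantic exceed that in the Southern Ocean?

A 0–280 m: 3.5×10⁻⁴ × 280 × 0.66 = 0.06468 m
A 280–700 m: 420 × 2.1×10⁻⁴ × 0.19 = 0.016758 m
A total: 0.081438 m
B Layer 1: 0.89 × 52 × 1.1×10⁻⁴ = 0.0050908 m
B Layer 2: 520 × 1.2×10⁻⁴ × 0.19 = 0.011856 m
B total: 0.0169468 m
Ratio: 0.081438 / 0.0169468 ≈ 4.806

4.8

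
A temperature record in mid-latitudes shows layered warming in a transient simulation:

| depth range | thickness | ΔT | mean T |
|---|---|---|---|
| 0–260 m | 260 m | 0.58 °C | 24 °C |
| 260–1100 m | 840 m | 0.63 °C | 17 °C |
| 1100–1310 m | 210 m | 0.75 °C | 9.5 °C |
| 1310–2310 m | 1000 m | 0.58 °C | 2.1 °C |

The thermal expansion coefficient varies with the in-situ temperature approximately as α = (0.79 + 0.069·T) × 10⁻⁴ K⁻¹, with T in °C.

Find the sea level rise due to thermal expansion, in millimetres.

Layer 1: α = (0.79 + 0.069×24)×10⁻⁴ = 2.446×10⁻⁴ K⁻¹
Layer 2: α = (0.79 + 0.069×17)×10⁻⁴ = 1.963×10⁻⁴ K⁻¹
Layer 3: α = (0.79 + 0.069×9.5)×10⁻⁴ = 1.4455×10⁻⁴ K⁻¹
Layer 4: α = (0.79 + 0.069×2.1)×10⁻⁴ = 0.9349×10⁻⁴ K⁻¹
Layer 1: 2.446×10⁻⁴ × 260 × 0.58 = 0.03688568 m
0.63 × 1.963×10⁻⁴ × 840 = 0.10388196 m
Layer 3: 0.75 × 210 × 1.4455×10⁻⁴ = 0.022766625 m
Layer 4: 0.58 × 1000 × 0.9349×10⁻⁴ = 0.0542242 m
Δh = 0.03688568 + 0.10388196 + 0.022766625 + 0.0542242 = 0.217758465 m ≈ 218 mm

218 mm of thermosteric rise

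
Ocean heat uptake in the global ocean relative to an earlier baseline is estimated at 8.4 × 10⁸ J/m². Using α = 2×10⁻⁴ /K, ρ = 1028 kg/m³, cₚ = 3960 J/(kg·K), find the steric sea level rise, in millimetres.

Δh ≈ 41.3 mm

Δh = αQ/(ρcₚ) = 2×10⁻⁴ × 8.4×10⁸ / (1028 × 3960) ≈ 0.041269 m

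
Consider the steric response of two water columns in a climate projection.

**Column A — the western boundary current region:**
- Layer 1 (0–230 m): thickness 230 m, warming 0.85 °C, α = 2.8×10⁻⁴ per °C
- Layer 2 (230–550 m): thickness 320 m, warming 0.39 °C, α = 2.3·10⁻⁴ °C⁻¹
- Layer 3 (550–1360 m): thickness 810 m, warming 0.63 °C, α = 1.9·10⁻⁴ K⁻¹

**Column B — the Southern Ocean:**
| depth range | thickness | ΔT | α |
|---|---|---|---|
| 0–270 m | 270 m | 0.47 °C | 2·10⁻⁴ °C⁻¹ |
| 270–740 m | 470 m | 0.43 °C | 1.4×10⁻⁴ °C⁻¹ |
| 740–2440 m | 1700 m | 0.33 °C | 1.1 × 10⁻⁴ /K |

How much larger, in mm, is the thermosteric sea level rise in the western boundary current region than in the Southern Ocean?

Δh_A − Δh_B ≈ 65 mm

A 0–230 m: 0.85 × 230 × 2.8×10⁻⁴ = 0.05474 m
A 0.39 × 2.3×10⁻⁴ × 320 = 0.028704 m
A 0.63 × 810 × 1.9×10⁻⁴ = 0.096957 m
A total: 0.180401 m
B 270 × 0.47 × 2×10⁻⁴ = 0.02538 m
B 0.43 × 1.4×10⁻⁴ × 470 = 0.028294 m
B Layer 3: 1.1×10⁻⁴ × 0.33 × 1700 = 0.06171 m
B total: 0.115384 m
Difference: 0.180401 − 0.115384 = 0.065017 m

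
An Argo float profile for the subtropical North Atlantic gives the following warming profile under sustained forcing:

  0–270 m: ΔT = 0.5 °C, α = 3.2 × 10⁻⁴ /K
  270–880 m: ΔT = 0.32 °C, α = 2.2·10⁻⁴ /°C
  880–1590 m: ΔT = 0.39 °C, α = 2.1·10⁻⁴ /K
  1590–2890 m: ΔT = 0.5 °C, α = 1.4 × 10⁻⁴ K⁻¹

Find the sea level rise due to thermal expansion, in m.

Layer 1: 0.5 × 3.2×10⁻⁴ × 270 = 0.04320 m
270–880 m: 0.32 × 610 × 2.2×10⁻⁴ = 0.042944 m
880–1590 m: 0.39 × 2.1×10⁻⁴ × 710 = 0.058149 m
Layer 4: 0.5 × 1300 × 1.4×10⁻⁴ = 0.09100 m
Δh = 0.04320 + 0.042944 + 0.058149 + 0.09100 = 0.235293 m

Δh ≈ 0.235 m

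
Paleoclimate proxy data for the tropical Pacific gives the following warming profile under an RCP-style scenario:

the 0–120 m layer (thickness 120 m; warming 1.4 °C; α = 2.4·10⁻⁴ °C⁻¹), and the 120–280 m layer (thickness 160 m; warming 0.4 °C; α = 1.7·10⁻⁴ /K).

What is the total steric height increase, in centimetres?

Δh = 5.1 cm

1.4 × 2.4×10⁻⁴ × 120 = 0.04032 m
Layer 2: 1.7×10⁻⁴ × 0.4 × 160 = 0.01088 m
Δh = 0.04032 + 0.01088 = 0.05120 m ≈ 5.1 cm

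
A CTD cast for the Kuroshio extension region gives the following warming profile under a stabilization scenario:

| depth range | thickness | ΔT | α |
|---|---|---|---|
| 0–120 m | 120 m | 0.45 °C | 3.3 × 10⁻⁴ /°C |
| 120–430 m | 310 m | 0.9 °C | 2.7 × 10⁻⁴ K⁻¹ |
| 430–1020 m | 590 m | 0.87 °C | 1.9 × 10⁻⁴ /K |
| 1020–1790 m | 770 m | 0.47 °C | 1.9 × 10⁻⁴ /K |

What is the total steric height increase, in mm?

Δh = 260 mm

3.3×10⁻⁴ × 120 × 0.45 = 0.01782 m
Layer 2: 2.7×10⁻⁴ × 0.9 × 310 = 0.07533 m
1.9×10⁻⁴ × 590 × 0.87 = 0.097527 m
1020–1790 m: 0.47 × 770 × 1.9×10⁻⁴ = 0.068761 m
Δh = 0.01782 + 0.07533 + 0.097527 + 0.068761 = 0.259438 m ≈ 260 mm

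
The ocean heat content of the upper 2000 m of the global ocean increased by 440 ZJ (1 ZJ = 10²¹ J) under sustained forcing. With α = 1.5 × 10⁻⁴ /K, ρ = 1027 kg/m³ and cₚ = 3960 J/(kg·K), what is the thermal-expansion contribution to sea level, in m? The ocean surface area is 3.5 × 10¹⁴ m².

about 0.046 m

Per unit area: Q = 440×10²¹ / (3.5×10¹⁴) ≈ 1.257×10⁹ J/m²
Δh = αQ/(ρcₚ) = 1.5×10⁻⁴ × 1.257×10⁹ / (1027 × 3960) ≈ 0.046362 m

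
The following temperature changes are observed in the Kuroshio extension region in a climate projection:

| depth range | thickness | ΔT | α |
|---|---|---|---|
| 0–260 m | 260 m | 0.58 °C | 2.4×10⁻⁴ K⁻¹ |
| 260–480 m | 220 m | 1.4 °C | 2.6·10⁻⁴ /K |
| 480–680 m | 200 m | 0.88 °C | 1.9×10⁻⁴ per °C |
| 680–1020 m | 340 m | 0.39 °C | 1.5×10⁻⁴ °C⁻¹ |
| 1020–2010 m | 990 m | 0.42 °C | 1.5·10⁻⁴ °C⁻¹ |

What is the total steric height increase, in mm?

230 mm

2.4×10⁻⁴ × 260 × 0.58 = 0.036192 m
260–480 m: 220 × 1.4 × 2.6×10⁻⁴ = 0.08008 m
480–680 m: 200 × 0.88 × 1.9×10⁻⁴ = 0.03344 m
340 × 0.39 × 1.5×10⁻⁴ = 0.01989 m
1.5×10⁻⁴ × 0.42 × 990 = 0.06237 m
Δh = 0.036192 + 0.08008 + 0.03344 + 0.01989 + 0.06237 = 0.231972 m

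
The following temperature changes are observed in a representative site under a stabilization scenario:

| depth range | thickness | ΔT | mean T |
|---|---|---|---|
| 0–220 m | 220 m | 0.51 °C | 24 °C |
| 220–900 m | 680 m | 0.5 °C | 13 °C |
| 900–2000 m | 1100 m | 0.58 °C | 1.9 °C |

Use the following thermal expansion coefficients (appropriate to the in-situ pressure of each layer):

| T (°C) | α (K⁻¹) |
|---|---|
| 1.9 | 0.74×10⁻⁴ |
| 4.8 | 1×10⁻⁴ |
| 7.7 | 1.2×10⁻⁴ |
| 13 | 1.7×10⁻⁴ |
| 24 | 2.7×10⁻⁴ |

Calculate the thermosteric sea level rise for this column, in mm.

135 mm of thermosteric rise

Layer 1 at 24 °C → α = 2.7×10⁻⁴ K⁻¹
Layer 2 at 13 °C → α = 1.7×10⁻⁴ K⁻¹
Layer 3 at 1.9 °C → α = 0.74×10⁻⁴ K⁻¹
Layer 1: 0.51 × 2.7×10⁻⁴ × 220 = 0.030294 m
Layer 2: 0.5 × 680 × 1.7×10⁻⁴ = 0.05780 m
Layer 3: 0.58 × 1100 × 0.74×10⁻⁴ = 0.047212 m
Δh = 0.030294 + 0.05780 + 0.047212 = 0.135306 m ≈ 135 mm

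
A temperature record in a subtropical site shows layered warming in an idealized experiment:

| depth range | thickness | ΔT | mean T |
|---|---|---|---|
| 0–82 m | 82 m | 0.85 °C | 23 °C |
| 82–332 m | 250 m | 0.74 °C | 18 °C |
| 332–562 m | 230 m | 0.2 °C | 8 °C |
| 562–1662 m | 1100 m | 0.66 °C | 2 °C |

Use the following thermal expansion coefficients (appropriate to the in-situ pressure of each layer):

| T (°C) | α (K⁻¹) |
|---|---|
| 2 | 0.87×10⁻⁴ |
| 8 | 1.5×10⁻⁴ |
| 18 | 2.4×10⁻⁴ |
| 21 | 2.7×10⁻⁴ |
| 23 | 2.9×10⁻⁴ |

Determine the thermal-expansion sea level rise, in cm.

13.5 cm

Layer 1 at 23 °C → α = 2.9×10⁻⁴ K⁻¹
Layer 2 at 18 °C → α = 2.4×10⁻⁴ K⁻¹
Layer 3 at 8 °C → α = 1.5×10⁻⁴ K⁻¹
Layer 4 at 2 °C → α = 0.87×10⁻⁴ K⁻¹
Layer 1: 2.9×10⁻⁴ × 0.85 × 82 = 0.020213 m
82–332 m: 250 × 0.74 × 2.4×10⁻⁴ = 0.04440 m
332–562 m: 230 × 0.2 × 1.5×10⁻⁴ = 0.00690 m
1100 × 0.87×10⁻⁴ × 0.66 = 0.063162 m
Δh = 0.020213 + 0.04440 + 0.00690 + 0.063162 = 0.134675 m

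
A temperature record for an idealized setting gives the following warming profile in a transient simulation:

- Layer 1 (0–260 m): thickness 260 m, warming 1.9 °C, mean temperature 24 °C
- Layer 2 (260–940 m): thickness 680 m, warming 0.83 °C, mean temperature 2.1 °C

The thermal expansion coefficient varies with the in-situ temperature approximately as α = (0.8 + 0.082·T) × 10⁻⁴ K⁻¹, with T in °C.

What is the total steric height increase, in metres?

Δh ≈ 0.192 m

Layer 1: α = (0.8 + 0.082×24)×10⁻⁴ = 2.768×10⁻⁴ K⁻¹
Layer 2: α = (0.8 + 0.082×2.1)×10⁻⁴ = 0.9722×10⁻⁴ K⁻¹
2.768×10⁻⁴ × 260 × 1.9 = 0.1367392 m
Layer 2: 680 × 0.9722×10⁻⁴ × 0.83 = 0.054870968 m
Δh = 0.1367392 + 0.054870968 = 0.191610168 m ≈ 0.192 m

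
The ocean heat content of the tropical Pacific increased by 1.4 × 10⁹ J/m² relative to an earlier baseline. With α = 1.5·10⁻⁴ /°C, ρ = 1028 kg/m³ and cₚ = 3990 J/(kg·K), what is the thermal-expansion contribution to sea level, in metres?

Δh = αQ/(ρcₚ) = 1.5×10⁻⁴ × 1.4×10⁹ / (1028 × 3990) ≈ 0.051198 m

0.0512 m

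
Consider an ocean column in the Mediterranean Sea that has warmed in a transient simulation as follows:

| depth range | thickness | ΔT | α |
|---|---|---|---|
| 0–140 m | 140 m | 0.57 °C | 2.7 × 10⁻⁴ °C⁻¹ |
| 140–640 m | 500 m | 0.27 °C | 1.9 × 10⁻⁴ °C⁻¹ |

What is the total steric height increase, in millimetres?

47.2 mm

0–140 m: 2.7×10⁻⁴ × 0.57 × 140 = 0.021546 m
1.9×10⁻⁴ × 0.27 × 500 = 0.02565 m
Δh = 0.021546 + 0.02565 = 0.047196 m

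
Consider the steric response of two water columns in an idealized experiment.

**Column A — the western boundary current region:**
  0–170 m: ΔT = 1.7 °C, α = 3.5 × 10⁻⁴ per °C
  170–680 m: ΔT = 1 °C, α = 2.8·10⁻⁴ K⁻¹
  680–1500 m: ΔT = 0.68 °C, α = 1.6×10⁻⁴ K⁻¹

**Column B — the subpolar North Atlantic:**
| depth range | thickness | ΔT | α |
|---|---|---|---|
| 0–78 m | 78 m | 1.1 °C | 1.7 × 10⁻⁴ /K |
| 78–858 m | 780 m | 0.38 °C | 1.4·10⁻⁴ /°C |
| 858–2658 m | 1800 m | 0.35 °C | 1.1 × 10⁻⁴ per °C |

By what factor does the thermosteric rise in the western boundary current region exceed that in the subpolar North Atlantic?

A Layer 1: 3.5×10⁻⁴ × 170 × 1.7 = 0.10115 m
A Layer 2: 510 × 2.8×10⁻⁴ × 1 = 0.14280 m
A Layer 3: 820 × 0.68 × 1.6×10⁻⁴ = 0.089216 m
A total: 0.333166 m
B Layer 1: 78 × 1.7×10⁻⁴ × 1.1 = 0.014586 m
B Layer 2: 780 × 0.38 × 1.4×10⁻⁴ = 0.041496 m
B 0.35 × 1.1×10⁻⁴ × 1800 = 0.06930 m
B total: 0.125382 m
Ratio: 0.333166 / 0.125382 ≈ 2.657

a factor of 2.66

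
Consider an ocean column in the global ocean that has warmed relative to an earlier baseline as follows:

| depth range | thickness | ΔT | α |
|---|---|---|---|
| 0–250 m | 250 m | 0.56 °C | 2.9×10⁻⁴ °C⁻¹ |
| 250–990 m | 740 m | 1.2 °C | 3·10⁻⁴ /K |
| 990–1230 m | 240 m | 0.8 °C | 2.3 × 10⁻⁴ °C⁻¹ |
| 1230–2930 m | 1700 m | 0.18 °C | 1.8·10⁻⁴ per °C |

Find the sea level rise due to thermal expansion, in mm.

about 406 mm

2.9×10⁻⁴ × 250 × 0.56 = 0.04060 m
Layer 2: 3×10⁻⁴ × 740 × 1.2 = 0.26640 m
2.3×10⁻⁴ × 0.8 × 240 = 0.04416 m
Layer 4: 1700 × 1.8×10⁻⁴ × 0.18 = 0.05508 m
Δh = 0.04060 + 0.26640 + 0.04416 + 0.05508 = 0.40624 m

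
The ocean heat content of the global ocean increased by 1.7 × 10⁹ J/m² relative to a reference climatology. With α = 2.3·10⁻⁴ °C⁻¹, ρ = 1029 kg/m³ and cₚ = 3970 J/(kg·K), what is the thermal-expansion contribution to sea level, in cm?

Δh = αQ/(ρcₚ) = 2.3×10⁻⁴ × 1.7×10⁹ / (1029 × 3970) ≈ 0.095713 m

Δh = 9.57 cm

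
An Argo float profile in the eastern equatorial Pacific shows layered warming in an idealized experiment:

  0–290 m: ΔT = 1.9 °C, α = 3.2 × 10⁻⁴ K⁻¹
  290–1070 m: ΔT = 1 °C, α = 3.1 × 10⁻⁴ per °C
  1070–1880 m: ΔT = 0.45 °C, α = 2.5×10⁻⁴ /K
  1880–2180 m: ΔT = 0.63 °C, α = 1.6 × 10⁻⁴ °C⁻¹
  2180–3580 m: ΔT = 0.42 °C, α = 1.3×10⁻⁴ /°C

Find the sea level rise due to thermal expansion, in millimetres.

3.2×10⁻⁴ × 290 × 1.9 = 0.17632 m
290–1070 m: 1 × 3.1×10⁻⁴ × 780 = 0.24180 m
1070–1880 m: 810 × 2.5×10⁻⁴ × 0.45 = 0.091125 m
Layer 4: 300 × 1.6×10⁻⁴ × 0.63 = 0.03024 m
1.3×10⁻⁴ × 0.42 × 1400 = 0.07644 m
Δh = 0.17632 + 0.24180 + 0.091125 + 0.03024 + 0.07644 = 0.615925 m

Δh ≈ 616 mm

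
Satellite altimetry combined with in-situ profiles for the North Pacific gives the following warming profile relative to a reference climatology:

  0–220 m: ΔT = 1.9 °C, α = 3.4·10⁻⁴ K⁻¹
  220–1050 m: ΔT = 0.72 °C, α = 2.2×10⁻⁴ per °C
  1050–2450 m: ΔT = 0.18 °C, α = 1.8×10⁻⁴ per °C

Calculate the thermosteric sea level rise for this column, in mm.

220 × 3.4×10⁻⁴ × 1.9 = 0.14212 m
Layer 2: 830 × 2.2×10⁻⁴ × 0.72 = 0.131472 m
1050–2450 m: 1400 × 1.8×10⁻⁴ × 0.18 = 0.04536 m
Δh = 0.14212 + 0.131472 + 0.04536 = 0.318952 m ≈ 319 mm

Δh ≈ 319 mm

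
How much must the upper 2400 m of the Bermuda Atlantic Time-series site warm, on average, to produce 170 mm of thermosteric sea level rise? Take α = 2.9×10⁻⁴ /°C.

ΔT = Δh/(αH) = 0.17 / (2.9×10⁻⁴ × 2400) ≈ 0.2443 °C

about 0.244 °C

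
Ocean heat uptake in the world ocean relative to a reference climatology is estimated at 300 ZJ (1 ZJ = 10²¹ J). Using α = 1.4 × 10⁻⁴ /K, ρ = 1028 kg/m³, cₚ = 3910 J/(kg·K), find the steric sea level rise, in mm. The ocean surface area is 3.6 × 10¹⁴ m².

Per unit area: Q = 300×10²¹ / (3.6×10¹⁴) ≈ 8.333×10⁸ J/m²
Δh = αQ/(ρcₚ) = 1.4×10⁻⁴ × 8.333×10⁸ / (1028 × 3910) ≈ 0.029024 m

about 29.0 mm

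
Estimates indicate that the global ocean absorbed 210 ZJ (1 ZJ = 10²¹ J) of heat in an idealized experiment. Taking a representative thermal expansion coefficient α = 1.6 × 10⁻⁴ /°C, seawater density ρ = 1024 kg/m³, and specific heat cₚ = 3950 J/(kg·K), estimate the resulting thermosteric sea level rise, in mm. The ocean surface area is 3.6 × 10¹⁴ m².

Per unit area: Q = 210×10²¹ / (3.6×10¹⁴) ≈ 5.833×10⁸ J/m²
Δh = αQ/(ρcₚ) = 1.6×10⁻⁴ × 5.833×10⁸ / (1024 × 3950) ≈ 0.023074 m

Δh ≈ 23 mm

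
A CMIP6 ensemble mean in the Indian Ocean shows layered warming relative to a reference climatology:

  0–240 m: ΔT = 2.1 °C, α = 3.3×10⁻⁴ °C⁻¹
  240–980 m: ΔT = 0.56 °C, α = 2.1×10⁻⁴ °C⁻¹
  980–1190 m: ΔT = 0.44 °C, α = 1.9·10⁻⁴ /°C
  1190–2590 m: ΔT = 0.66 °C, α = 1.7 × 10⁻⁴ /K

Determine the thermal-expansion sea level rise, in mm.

about 428 mm

Layer 1: 2.1 × 240 × 3.3×10⁻⁴ = 0.16632 m
Layer 2: 740 × 0.56 × 2.1×10⁻⁴ = 0.087024 m
1.9×10⁻⁴ × 0.44 × 210 = 0.017556 m
1190–2590 m: 1.7×10⁻⁴ × 1400 × 0.66 = 0.15708 m
Δh = 0.16632 + 0.087024 + 0.017556 + 0.15708 = 0.42798 m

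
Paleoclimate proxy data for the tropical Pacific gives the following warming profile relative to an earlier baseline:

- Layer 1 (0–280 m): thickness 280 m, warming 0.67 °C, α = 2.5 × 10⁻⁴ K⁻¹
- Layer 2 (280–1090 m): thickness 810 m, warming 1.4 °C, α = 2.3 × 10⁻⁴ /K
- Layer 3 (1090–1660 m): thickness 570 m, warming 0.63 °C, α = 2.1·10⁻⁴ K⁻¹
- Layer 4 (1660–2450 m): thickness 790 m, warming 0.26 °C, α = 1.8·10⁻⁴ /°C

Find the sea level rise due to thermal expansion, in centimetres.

0–280 m: 0.67 × 280 × 2.5×10⁻⁴ = 0.04690 m
Layer 2: 810 × 2.3×10⁻⁴ × 1.4 = 0.26082 m
570 × 0.63 × 2.1×10⁻⁴ = 0.075411 m
Layer 4: 0.26 × 790 × 1.8×10⁻⁴ = 0.036972 m
Δh = 0.04690 + 0.26082 + 0.075411 + 0.036972 = 0.420103 m

42.0 cm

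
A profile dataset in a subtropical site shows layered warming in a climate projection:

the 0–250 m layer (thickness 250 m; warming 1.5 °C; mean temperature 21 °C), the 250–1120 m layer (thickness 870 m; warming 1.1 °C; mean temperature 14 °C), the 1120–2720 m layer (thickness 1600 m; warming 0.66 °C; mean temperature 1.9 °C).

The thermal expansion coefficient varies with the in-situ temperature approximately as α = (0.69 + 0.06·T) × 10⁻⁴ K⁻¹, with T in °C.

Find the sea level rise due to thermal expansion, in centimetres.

30 cm

Layer 1: α = (0.69 + 0.06×21)×10⁻⁴ = 1.95×10⁻⁴ K⁻¹
Layer 2: α = (0.69 + 0.06×14)×10⁻⁴ = 1.53×10⁻⁴ K⁻¹
Layer 3: α = (0.69 + 0.06×1.9)×10⁻⁴ = 0.804×10⁻⁴ K⁻¹
Layer 1: 250 × 1.95×10⁻⁴ × 1.5 = 0.073125 m
250–1120 m: 1.1 × 870 × 1.53×10⁻⁴ = 0.146421 m
1120–2720 m: 0.804×10⁻⁴ × 0.66 × 1600 = 0.0849024 m
Δh = 0.073125 + 0.146421 + 0.0849024 = 0.3044484 m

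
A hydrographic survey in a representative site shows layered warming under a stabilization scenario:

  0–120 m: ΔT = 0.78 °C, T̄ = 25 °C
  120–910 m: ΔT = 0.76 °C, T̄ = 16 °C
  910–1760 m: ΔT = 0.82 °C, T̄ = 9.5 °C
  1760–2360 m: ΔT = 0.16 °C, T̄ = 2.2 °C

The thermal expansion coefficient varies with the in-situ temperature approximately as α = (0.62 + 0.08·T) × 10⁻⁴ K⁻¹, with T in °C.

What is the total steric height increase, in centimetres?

24.2 cm

Layer 1: α = (0.62 + 0.08×25)×10⁻⁴ = 2.62×10⁻⁴ K⁻¹
Layer 2: α = (0.62 + 0.08×16)×10⁻⁴ = 1.9×10⁻⁴ K⁻¹
Layer 3: α = (0.62 + 0.08×9.5)×10⁻⁴ = 1.38×10⁻⁴ K⁻¹
Layer 4: α = (0.62 + 0.08×2.2)×10⁻⁴ = 0.796×10⁻⁴ K⁻¹
0.78 × 120 × 2.62×10⁻⁴ = 0.0245232 m
Layer 2: 790 × 0.76 × 1.9×10⁻⁴ = 0.114076 m
850 × 1.38×10⁻⁴ × 0.82 = 0.096186 m
1760–2360 m: 600 × 0.16 × 0.796×10⁻⁴ = 0.0076416 m
Δh = 0.0245232 + 0.114076 + 0.096186 + 0.0076416 = 0.2424268 m ≈ 24.2 cm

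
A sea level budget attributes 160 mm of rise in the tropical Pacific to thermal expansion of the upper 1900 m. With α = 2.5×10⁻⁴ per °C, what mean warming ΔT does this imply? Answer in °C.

ΔT = Δh/(αH) = 0.16 / (2.5×10⁻⁴ × 1900) ≈ 0.3368 °C

0.337 °C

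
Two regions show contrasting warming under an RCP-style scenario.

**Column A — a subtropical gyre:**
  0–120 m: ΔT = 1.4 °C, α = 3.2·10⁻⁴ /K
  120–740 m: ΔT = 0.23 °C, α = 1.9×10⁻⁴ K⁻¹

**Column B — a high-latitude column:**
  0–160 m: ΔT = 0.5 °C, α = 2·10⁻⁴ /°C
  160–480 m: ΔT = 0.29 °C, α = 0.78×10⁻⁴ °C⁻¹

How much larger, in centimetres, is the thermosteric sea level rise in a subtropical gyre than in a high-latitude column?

5.76 cm

A 120 × 3.2×10⁻⁴ × 1.4 = 0.05376 m
A 1.9×10⁻⁴ × 620 × 0.23 = 0.027094 m
A total: 0.080854 m
B Layer 1: 160 × 2×10⁻⁴ × 0.5 = 0.01600 m
B Layer 2: 320 × 0.29 × 0.78×10⁻⁴ = 0.0072384 m
B total: 0.0232384 m
Difference: 0.080854 − 0.0232384 = 0.0576156 m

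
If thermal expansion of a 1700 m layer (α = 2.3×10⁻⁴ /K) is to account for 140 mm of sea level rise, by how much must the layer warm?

0.358 K

ΔT = Δh/(αH) = 0.14 / (2.3×10⁻⁴ × 1700) ≈ 0.3581 K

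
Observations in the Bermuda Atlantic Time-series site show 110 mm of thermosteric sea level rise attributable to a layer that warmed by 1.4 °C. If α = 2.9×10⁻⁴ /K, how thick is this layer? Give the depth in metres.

H ≈ 271 m

H = Δh/(αΔT) = 0.11 / (2.9×10⁻⁴ × 1.4) ≈ 270.9 m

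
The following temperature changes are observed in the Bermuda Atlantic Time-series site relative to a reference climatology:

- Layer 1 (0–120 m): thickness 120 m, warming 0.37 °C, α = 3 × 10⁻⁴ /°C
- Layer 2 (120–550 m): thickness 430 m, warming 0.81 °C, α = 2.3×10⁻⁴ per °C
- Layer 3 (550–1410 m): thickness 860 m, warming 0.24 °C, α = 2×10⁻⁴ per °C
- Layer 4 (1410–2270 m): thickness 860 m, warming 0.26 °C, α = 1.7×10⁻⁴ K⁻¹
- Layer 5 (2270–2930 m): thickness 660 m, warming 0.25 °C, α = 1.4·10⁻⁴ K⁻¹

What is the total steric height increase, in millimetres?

196 mm

Layer 1: 3×10⁻⁴ × 120 × 0.37 = 0.01332 m
Layer 2: 430 × 0.81 × 2.3×10⁻⁴ = 0.080109 m
550–1410 m: 2×10⁻⁴ × 0.24 × 860 = 0.04128 m
Layer 4: 860 × 1.7×10⁻⁴ × 0.26 = 0.038012 m
Layer 5: 1.4×10⁻⁴ × 0.25 × 660 = 0.02310 m
Δh = 0.01332 + 0.080109 + 0.04128 + 0.038012 + 0.02310 = 0.195821 m ≈ 196 mm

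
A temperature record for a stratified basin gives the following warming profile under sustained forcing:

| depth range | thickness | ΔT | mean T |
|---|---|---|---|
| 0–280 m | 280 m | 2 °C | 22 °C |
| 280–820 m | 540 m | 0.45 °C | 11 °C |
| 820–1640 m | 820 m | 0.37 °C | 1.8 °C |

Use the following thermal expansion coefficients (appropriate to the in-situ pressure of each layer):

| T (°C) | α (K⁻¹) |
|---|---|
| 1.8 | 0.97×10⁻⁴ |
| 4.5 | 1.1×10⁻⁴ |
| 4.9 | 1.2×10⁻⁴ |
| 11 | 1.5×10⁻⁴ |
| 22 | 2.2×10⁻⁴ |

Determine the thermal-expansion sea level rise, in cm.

18.9 cm

Layer 1 at 22 °C → α = 2.2×10⁻⁴ K⁻¹
Layer 2 at 11 °C → α = 1.5×10⁻⁴ K⁻¹
Layer 3 at 1.8 °C → α = 0.97×10⁻⁴ K⁻¹
Layer 1: 2.2×10⁻⁴ × 280 × 2 = 0.12320 m
Layer 2: 0.45 × 1.5×10⁻⁴ × 540 = 0.03645 m
Layer 3: 820 × 0.97×10⁻⁴ × 0.37 = 0.0294298 m
Δh = 0.12320 + 0.03645 + 0.0294298 = 0.1890798 m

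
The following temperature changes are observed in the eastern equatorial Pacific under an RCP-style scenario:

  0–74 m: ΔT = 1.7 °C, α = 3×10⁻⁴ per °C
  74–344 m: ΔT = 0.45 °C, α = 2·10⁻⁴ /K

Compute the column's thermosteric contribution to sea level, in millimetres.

Δh = 62.0 mm

Layer 1: 74 × 3×10⁻⁴ × 1.7 = 0.03774 m
74–344 m: 2×10⁻⁴ × 270 × 0.45 = 0.02430 m
Δh = 0.03774 + 0.02430 = 0.06204 m ≈ 62.0 mm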